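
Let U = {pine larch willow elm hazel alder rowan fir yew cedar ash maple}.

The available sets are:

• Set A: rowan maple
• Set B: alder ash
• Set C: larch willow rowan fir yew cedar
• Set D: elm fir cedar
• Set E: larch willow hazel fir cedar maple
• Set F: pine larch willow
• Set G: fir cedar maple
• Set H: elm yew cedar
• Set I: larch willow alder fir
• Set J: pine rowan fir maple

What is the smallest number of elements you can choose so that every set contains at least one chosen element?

Take T = {pine, alder, cedar, maple}. Each listed set contains at least one of these, so T is a hitting set of size 4.
The sets A, B, D, F are pairwise disjoint, so any hitting set needs a separate element for each — at least 4. Hence 4 is optimal.

4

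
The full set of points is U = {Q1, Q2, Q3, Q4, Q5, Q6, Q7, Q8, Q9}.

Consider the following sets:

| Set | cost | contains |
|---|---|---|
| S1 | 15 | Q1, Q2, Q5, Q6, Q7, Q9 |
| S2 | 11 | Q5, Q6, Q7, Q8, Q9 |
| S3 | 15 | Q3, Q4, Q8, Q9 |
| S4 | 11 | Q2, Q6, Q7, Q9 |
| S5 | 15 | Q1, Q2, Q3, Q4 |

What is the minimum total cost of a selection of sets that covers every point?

26

S2, S5 together cover every point (S2 ∪ S5 = {Q1, Q2, Q3, Q4, Q5, Q6, Q7, Q8, Q9}); total cost 11 + 15 = 26.
No covering selection has total cost below 26.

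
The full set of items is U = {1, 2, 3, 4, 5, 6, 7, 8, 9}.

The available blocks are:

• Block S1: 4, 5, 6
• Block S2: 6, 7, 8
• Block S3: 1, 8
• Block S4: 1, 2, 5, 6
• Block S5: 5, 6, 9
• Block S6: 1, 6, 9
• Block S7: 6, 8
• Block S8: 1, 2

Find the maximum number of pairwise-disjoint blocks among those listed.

2

S5, S8 are pairwise disjoint (S5={5,6,9}; S8={1,2}).
Every remaining block overlaps one of these, and no 3 of the listed blocks are pairwise disjoint, so 2 is the maximum.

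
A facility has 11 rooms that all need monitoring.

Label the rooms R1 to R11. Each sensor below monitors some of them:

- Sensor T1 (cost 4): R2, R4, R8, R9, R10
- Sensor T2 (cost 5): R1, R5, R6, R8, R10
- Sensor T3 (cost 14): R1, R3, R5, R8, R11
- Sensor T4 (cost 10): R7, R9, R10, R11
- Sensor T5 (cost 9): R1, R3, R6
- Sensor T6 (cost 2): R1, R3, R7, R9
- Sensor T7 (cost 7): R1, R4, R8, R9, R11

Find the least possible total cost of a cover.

T1, T2, T6, T7 together cover every room (T1 ∪ T2 ∪ T6 ∪ T7 = {R1, R2, R3, R4, R5, R6, R7, R8, R9, R10, R11}); total cost 4 + 5 + 2 + 7 = 18.
No covering selection has total cost below 18.

18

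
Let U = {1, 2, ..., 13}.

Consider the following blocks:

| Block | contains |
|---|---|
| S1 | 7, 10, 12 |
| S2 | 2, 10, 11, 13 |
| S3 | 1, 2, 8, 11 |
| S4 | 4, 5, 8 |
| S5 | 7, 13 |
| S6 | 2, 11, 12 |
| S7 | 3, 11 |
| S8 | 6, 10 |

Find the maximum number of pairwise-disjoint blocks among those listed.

S4, S5, S7, S8 are pairwise disjoint (S4={4,5,8}; S5={7,13}; S7={3,11}; S8={6,10}).
Every remaining block overlaps one of these, and no 5 of the listed blocks are pairwise disjoint, so 4 is the maximum.

4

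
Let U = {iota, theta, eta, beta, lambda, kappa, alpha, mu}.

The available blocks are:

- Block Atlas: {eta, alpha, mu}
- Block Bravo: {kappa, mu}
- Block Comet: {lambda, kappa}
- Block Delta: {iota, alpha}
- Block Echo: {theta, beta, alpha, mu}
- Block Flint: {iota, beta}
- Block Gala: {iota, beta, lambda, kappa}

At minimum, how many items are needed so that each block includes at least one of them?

3

The 3 items {beta, kappa, alpha} hit every block.
The blocks Atlas, Comet, Flint are pairwise disjoint, so any hitting set needs a separate item for each — at least 3. Hence 3 is optimal.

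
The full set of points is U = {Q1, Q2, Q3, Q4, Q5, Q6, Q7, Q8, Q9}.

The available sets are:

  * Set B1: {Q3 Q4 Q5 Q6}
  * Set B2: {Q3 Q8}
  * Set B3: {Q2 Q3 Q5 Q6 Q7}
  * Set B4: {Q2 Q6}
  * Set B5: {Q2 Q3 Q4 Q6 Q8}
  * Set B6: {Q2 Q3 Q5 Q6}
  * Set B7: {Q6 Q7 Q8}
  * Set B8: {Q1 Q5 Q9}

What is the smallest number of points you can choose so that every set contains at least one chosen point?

The 3 points {Q6, Q8, Q9} hit every set.
The sets B2, B4, B8 are pairwise disjoint, so any hitting set needs a separate point for each — at least 3. Hence 3 is optimal.

3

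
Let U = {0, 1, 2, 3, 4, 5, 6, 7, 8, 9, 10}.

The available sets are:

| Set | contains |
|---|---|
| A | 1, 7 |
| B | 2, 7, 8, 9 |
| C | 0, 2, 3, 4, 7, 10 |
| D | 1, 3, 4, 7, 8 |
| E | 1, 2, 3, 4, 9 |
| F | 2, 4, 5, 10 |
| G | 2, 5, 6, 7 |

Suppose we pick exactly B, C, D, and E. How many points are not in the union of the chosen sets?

Union of B, C, D, E = {0, 1, 2, 3, 4, 7, 8, 9, 10}.
Not covered: 5, 6 — 2 points.

2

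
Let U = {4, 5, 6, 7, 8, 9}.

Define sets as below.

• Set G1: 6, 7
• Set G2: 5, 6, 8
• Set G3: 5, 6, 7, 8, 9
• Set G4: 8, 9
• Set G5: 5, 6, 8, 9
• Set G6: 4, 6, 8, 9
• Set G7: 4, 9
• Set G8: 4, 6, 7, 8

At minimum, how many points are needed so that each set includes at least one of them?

H = {6, 9} meets every set (each contains at least one member of H), and |H| = 2.
The sets G1, G4 are pairwise disjoint, so any hitting set needs a separate point for each — at least 2. Hence 2 is optimal.

2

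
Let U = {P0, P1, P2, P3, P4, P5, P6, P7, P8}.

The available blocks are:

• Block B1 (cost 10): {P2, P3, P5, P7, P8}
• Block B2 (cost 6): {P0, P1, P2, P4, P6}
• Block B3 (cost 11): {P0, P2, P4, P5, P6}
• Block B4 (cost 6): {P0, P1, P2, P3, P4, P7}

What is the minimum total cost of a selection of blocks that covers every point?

B1, B2 together cover every point (B1 ∪ B2 = {P0, P1, P2, P3, P4, P5, P6, P7, P8}); total cost 10 + 6 = 16.
The greedy pick B4, B1, B2 costs 22; no covering selection beats 16.

16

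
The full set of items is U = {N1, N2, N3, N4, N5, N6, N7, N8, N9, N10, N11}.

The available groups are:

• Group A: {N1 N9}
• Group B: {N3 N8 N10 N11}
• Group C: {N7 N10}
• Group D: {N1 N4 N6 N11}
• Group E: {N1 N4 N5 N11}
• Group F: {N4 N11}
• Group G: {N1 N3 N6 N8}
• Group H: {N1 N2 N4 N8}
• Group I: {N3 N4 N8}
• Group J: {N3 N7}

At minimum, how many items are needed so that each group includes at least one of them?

T = {N4, N7, N8, N9} meets every group (each contains at least one member of T), and |T| = 4.
No choice of 3 items meets every group, so 4 is the minimum.

4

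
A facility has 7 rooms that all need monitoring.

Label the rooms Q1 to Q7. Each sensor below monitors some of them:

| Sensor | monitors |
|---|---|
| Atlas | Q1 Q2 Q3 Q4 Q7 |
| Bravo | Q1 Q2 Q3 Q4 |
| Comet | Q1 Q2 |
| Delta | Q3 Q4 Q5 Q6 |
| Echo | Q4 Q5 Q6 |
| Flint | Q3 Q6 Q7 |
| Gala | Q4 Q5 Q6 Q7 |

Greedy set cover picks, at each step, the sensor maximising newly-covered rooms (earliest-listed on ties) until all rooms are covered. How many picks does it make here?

2

Greedy: pick Atlas (covers 5 new) → pick Delta (covers 2 new). Total picks: 2.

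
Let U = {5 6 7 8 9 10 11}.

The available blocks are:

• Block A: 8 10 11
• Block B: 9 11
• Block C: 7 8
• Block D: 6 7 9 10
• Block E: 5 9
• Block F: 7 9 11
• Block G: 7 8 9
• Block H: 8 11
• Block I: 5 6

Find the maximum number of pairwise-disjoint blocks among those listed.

B, C, I are pairwise disjoint (B={9,11}; C={7,8}; I={5,6}).
Every remaining block overlaps one of these, and no 4 of the listed blocks are pairwise disjoint, so 3 is the maximum.

3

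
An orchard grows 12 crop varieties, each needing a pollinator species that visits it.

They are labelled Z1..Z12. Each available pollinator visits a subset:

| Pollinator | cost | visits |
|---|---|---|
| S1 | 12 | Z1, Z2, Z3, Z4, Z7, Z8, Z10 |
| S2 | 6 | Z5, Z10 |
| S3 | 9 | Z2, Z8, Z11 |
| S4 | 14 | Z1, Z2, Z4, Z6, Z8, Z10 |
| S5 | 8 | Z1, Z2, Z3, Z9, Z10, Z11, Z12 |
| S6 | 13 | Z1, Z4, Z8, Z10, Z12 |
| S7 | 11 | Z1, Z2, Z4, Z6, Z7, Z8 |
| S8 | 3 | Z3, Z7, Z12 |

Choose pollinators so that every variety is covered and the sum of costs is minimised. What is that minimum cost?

25

S2, S5, S7 together cover every variety (S2 ∪ S5 ∪ S7 = {Z1, Z2, Z3, Z4, Z5, Z6, Z7, Z8, Z9, Z10, Z11, Z12}); total cost 6 + 8 + 11 = 25.
The greedy pick S8, S5, S7, S2 costs 28; no covering selection beats 25.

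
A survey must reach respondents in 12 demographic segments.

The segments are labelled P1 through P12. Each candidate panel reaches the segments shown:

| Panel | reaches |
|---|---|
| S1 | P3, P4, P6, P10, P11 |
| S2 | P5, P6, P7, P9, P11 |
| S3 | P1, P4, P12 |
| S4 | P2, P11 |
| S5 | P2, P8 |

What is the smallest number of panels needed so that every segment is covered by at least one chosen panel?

4

S1 and S2 and S3 and S5 together: S1 ∪ S2 ∪ S3 ∪ S5 = {P1, P2, P3, P4, P5, P6, P7, P8, P9, P10, P11, P12} — every segment is covered.
Only S1 contains P3, so S1 is forced; the remaining 7 segments need at least 3 more panels (each remaining panel adds at most 3) — so at least 4 panels are needed, and 4 is optimal.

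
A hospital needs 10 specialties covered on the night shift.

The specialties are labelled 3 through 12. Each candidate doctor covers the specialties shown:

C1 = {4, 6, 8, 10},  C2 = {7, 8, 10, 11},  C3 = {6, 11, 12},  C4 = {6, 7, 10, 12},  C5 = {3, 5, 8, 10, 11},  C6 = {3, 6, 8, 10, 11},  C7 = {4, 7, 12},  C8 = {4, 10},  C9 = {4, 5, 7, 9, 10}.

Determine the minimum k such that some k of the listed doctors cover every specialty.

3

Take {C4, C5, C9}. Their union is {3, 4, 5, 6, 7, 8, 9, 10, 11, 12}, which is all 10 specialties.
Only C9 contains 9, so C9 is forced; the remaining 5 specialties need at least 2 more doctors (each remaining doctor adds at most 4) — so at least 3 doctors are needed, and 3 is optimal.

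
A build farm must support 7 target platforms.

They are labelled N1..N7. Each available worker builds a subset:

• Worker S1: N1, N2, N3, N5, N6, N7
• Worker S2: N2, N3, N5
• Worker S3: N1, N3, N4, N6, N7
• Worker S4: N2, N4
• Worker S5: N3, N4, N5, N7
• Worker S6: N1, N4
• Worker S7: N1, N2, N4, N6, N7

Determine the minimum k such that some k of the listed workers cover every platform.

2

S2 and S3 together: S2 ∪ S3 = {N1, N2, N3, N4, N5, N6, N7} — every platform is covered.
No single worker has all 7 platforms (the largest, S1, has 6), so 2 is optimal.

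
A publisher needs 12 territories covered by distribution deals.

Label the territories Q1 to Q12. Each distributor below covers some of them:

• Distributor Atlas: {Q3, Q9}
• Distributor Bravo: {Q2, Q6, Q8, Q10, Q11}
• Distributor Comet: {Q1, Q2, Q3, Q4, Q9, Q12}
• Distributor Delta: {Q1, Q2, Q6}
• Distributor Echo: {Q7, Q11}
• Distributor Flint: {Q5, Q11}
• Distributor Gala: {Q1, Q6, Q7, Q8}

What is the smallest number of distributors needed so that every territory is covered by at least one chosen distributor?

Take {Bravo, Comet, Flint, Gala}. Their union is {Q1, Q2, Q3, Q4, Q5, Q6, Q7, Q8, Q9, Q10, Q11, Q12}, which is all 12 territories.
No 3 of the 7 distributors cover everything (all 35 combinations miss at least one territory), so 4 is optimal.

4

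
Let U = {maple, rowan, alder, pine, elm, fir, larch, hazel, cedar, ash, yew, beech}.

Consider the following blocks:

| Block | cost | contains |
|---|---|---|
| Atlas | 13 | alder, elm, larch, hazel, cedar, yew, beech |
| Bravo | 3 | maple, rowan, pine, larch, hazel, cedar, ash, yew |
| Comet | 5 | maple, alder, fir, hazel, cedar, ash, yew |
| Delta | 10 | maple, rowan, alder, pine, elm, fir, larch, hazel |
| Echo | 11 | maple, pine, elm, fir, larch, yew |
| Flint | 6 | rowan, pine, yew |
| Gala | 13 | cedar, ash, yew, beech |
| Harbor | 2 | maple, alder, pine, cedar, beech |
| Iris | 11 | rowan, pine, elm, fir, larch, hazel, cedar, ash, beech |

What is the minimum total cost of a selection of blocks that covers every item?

15

Bravo, Delta, Harbor together cover every item (Bravo ∪ Delta ∪ Harbor = {maple, rowan, alder, pine, elm, fir, larch, hazel, cedar, ash, yew, beech}); total cost 3 + 10 + 2 = 15.
The greedy pick Bravo, Harbor, Comet, Delta costs 20; no covering selection beats 15.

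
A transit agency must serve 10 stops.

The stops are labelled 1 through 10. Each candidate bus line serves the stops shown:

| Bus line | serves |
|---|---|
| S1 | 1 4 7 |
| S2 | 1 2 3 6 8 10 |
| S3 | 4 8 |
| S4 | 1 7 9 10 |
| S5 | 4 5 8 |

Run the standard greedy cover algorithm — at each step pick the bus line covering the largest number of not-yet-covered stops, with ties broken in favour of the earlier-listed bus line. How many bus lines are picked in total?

4

Greedy: pick S2 (covers 6 new) → pick S1 (covers 2 new) → pick S4 (covers 1 new) → pick S5 (covers 1 new). Total picks: 4.
(The true minimum cover uses only 3 bus lines, so greedy is not optimal here.)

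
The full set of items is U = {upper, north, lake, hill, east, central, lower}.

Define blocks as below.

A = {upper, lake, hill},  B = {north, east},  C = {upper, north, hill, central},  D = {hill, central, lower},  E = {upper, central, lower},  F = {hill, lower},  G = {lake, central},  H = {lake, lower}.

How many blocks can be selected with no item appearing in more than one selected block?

3

B, F, G are pairwise disjoint (B={north,east}; F={hill,lower}; G={lake,central}).
Every remaining block overlaps one of these, and no 4 of the listed blocks are pairwise disjoint, so 3 is the maximum.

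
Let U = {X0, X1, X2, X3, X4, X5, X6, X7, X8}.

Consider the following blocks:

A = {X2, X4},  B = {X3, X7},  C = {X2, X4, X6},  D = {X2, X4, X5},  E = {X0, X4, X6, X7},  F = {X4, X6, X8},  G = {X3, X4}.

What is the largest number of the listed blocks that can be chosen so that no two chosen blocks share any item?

2

B, F are pairwise disjoint (B={X3,X7}; F={X4,X6,X8}).
Every remaining block overlaps one of these, and no 3 of the listed blocks are pairwise disjoint, so 2 is the maximum.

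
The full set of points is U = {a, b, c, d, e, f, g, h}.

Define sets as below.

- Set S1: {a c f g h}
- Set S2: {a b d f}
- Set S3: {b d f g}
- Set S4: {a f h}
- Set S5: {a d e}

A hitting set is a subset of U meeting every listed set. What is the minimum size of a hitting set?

T = {a, b} meets every set (each contains at least one member of T), and |T| = 2.
No single point lies in every set, so at least 2 are needed and 2 is optimal.

2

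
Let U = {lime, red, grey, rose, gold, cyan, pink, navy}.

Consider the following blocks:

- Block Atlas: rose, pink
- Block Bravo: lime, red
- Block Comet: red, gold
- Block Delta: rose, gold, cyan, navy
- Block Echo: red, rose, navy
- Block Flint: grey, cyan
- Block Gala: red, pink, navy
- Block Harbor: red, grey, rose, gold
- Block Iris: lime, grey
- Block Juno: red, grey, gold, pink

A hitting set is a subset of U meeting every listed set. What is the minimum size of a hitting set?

The 3 elements {red, grey, rose} hit every block.
The blocks Atlas, Bravo, Flint are pairwise disjoint, so any hitting set needs a separate element for each — at least 3. Hence 3 is optimal.

3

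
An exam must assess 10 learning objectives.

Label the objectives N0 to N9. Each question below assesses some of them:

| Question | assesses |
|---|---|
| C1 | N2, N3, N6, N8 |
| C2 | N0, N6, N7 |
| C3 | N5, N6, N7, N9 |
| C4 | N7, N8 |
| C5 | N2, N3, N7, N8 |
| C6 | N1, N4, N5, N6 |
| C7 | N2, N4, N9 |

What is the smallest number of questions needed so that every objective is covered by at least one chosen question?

Take {C1, C2, C3, C6}. Their union is {N0, N1, N2, N3, N4, N5, N6, N7, N8, N9}, which is all 10 objectives.
Only C2 contains N0, so C2 is forced; the remaining 7 objectives need at least 3 more questions (each remaining question adds at most 3) — so at least 4 questions are needed, and 4 is optimal.

4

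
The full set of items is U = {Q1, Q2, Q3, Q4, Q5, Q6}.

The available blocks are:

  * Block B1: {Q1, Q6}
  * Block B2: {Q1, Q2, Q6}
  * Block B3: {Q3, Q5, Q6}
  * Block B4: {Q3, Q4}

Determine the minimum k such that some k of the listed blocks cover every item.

3

B2 and B3 and B4 together: B2 ∪ B3 ∪ B4 = {Q1, Q2, Q3, Q4, Q5, Q6} — every item is covered.
Only B2 contains Q2, so B2 is forced; the remaining 3 items need at least 2 more blocks (each remaining block adds at most 2) — so at least 3 blocks are needed, and 3 is optimal.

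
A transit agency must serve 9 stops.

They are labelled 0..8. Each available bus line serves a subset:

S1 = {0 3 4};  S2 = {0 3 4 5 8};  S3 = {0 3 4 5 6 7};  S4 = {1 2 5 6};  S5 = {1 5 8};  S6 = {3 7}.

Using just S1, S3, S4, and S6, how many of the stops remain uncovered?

Union of S1, S3, S4, S6 = {0, 1, 2, 3, 4, 5, 6, 7}.
Not covered: 8 — 1 stop.

1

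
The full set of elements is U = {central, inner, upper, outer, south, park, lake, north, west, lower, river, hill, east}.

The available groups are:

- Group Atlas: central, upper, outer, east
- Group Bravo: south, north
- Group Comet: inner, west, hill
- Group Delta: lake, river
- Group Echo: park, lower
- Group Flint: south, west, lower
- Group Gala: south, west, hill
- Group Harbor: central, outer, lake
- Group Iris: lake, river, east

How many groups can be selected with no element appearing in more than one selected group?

Atlas, Bravo, Comet, Delta, Echo are pairwise disjoint (Atlas={central,upper,outer,east}; Bravo={south,north}; Comet={inner,west,hill}; Delta={lake,river}; Echo={park,lower}).
Every remaining group overlaps one of these, and no 6 of the listed groups are pairwise disjoint, so 5 is the maximum.

5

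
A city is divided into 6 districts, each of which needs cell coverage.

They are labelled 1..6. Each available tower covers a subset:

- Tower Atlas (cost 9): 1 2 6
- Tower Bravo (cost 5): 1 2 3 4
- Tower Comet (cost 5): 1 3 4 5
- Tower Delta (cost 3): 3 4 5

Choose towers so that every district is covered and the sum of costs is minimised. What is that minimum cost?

Atlas, Delta together cover every district (Atlas ∪ Delta = {1, 2, 3, 4, 5, 6}); total cost 9 + 3 = 12.
The greedy pick Delta, Bravo, Atlas costs 17; no covering selection beats 12.

12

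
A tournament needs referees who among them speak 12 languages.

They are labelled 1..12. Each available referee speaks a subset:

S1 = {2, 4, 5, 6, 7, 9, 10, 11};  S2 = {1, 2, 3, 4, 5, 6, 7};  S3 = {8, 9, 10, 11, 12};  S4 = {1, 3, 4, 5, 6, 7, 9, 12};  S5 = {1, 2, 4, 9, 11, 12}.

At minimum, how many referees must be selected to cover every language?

Take {S2, S3}. Their union is {1, 2, 3, 4, 5, 6, 7, 8, 9, 10, 11, 12}, which is all 12 languages.
No single referee has all 12 languages (the largest, S1, has 8), so 2 is optimal.

2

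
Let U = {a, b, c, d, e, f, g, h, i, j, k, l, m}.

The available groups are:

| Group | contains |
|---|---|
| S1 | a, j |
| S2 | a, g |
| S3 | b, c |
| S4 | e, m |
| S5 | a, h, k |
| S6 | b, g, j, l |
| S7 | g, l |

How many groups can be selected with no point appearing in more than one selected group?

4

S1, S3, S4, S7 are pairwise disjoint (S1={a,j}; S3={b,c}; S4={e,m}; S7={g,l}).
Every remaining group overlaps one of these, and no 5 of the listed groups are pairwise disjoint, so 4 is the maximum.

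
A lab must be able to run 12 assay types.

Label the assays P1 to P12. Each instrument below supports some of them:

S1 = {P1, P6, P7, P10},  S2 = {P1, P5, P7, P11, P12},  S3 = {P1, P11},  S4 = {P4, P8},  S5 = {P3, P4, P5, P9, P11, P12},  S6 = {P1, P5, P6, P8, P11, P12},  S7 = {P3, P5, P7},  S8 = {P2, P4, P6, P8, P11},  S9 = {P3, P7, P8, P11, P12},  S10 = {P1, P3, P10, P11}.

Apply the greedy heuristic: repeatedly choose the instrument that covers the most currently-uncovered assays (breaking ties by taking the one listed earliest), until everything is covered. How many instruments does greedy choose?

Greedy: pick S5 (covers 6 new) → pick S1 (covers 4 new) → pick S8 (covers 2 new). Total picks: 3.

3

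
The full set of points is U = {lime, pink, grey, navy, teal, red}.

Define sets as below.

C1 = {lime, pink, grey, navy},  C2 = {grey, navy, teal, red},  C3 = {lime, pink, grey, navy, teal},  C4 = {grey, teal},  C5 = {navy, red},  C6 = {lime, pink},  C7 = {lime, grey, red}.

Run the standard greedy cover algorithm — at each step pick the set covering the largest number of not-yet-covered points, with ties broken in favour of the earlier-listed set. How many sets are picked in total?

2

Greedy: pick C3 (covers 5 new) → pick C2 (covers 1 new). Total picks: 2.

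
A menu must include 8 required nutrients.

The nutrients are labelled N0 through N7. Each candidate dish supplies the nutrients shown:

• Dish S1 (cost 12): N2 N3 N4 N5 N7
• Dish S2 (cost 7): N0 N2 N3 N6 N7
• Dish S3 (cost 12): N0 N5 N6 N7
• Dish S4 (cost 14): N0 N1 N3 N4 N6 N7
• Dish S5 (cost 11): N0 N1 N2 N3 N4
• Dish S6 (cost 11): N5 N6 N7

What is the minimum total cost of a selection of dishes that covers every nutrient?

S5, S6 together cover every nutrient (S5 ∪ S6 = {N0, N1, N2, N3, N4, N5, N6, N7}); total cost 11 + 11 = 22.
The greedy pick S2, S5, S6 costs 29; no covering selection beats 22.

22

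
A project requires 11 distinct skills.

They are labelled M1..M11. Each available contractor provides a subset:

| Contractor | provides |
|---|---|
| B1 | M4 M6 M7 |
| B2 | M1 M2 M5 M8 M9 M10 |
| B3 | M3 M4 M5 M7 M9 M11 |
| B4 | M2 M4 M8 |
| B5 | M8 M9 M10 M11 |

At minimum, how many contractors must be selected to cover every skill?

B1 and B2 and B3 together: B1 ∪ B2 ∪ B3 = {M1, M2, M3, M4, M5, M6, M7, M8, M9, M10, M11} — every skill is covered.
Only B2 contains M1, so B2 is forced; the remaining 5 skills need at least 2 more contractors (each remaining contractor adds at most 4) — so at least 3 contractors are needed, and 3 is optimal.

3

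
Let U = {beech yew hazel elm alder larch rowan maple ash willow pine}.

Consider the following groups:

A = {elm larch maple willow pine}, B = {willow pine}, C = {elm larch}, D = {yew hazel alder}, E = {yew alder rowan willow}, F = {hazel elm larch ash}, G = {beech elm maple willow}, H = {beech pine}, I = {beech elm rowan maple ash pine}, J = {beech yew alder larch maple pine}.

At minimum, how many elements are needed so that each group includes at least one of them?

The 3 elements {yew, elm, pine} hit every group.
The groups E, F, H are pairwise disjoint, so any hitting set needs a separate element for each — at least 3. Hence 3 is optimal.

3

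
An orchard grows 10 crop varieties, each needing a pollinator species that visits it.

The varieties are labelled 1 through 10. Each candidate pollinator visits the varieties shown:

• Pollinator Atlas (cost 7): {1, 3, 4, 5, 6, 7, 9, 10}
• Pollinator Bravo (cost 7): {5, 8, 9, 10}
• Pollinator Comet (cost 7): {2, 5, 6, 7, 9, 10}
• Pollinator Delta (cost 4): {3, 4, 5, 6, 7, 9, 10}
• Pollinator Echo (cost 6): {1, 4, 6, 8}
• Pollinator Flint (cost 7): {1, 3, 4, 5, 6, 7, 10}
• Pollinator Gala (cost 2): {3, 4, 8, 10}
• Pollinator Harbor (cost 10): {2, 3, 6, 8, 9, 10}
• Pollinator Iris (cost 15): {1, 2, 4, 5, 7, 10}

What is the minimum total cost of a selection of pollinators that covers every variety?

15

Comet, Echo, Gala together cover every variety (Comet ∪ Echo ∪ Gala = {1, 2, 3, 4, 5, 6, 7, 8, 9, 10}); total cost 7 + 6 + 2 = 15.
The greedy pick Gala, Delta, Echo, Comet costs 19; no covering selection beats 15.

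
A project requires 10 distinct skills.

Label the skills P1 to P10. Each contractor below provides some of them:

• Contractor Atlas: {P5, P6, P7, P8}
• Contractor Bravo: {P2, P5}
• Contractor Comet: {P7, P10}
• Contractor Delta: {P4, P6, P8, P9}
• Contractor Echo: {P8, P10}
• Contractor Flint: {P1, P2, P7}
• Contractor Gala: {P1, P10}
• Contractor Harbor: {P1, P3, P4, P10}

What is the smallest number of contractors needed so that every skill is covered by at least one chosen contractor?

Atlas and Delta and Flint and Harbor together: Atlas ∪ Delta ∪ Flint ∪ Harbor = {P1, P2, P3, P4, P5, P6, P7, P8, P9, P10} — every skill is covered.
No 3 of the 8 contractors cover everything (all 56 combinations miss at least one skill), so 4 is optimal.

4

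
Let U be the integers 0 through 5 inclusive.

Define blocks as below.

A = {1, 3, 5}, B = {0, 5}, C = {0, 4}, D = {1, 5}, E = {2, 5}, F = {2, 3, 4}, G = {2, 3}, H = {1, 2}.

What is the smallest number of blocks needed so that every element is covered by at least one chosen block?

C, D, and F cover everything between them: the union {0, 1, 2, 3, 4, 5} is all of U.
No 2 of the 8 blocks cover everything (all 28 combinations miss at least one element), so 3 is optimal.

3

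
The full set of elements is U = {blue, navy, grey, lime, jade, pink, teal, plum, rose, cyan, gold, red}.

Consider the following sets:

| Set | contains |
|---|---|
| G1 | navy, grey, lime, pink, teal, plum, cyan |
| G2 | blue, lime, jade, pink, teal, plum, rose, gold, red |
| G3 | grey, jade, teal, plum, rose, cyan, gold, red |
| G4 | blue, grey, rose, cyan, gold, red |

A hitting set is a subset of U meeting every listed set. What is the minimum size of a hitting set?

2

Take H = {grey, rose}. Each listed set contains at least one of these, so H is a hitting set of size 2.
No single element lies in every set, so at least 2 are needed and 2 is optimal.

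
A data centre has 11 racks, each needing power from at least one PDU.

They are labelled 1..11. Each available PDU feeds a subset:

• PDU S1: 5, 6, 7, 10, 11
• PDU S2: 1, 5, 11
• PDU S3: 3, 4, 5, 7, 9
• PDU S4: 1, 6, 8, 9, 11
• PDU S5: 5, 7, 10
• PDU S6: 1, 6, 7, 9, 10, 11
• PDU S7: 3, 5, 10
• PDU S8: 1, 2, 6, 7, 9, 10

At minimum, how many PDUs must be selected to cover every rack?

S3 and S4 and S8 together: S3 ∪ S4 ∪ S8 = {1, 2, 3, 4, 5, 6, 7, 8, 9, 10, 11} — every rack is covered.
Only S8 contains 2, so S8 is forced; the remaining 5 racks need at least 2 more PDUs (each remaining PDU adds at most 3) — so at least 3 PDUs are needed, and 3 is optimal.

3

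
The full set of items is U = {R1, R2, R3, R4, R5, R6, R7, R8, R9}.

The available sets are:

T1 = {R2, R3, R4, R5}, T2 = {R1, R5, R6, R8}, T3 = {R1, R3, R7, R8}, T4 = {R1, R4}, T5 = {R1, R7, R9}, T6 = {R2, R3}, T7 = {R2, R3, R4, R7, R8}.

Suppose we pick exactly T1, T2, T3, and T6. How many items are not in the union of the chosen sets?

Union of T1, T2, T3, T6 = {R1, R2, R3, R4, R5, R6, R7, R8}.
Not covered: R9 — 1 item.

1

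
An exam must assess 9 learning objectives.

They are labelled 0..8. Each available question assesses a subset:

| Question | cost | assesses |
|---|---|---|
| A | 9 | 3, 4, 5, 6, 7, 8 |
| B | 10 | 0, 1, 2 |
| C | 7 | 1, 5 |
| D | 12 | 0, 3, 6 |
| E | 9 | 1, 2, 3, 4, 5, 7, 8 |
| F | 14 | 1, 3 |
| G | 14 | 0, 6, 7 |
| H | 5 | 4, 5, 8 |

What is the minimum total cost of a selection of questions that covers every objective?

19

A, B together cover every objective (A ∪ B = {0, 1, 2, 3, 4, 5, 6, 7, 8}); total cost 9 + 10 = 19.
The greedy pick E, D costs 21; no covering selection beats 19.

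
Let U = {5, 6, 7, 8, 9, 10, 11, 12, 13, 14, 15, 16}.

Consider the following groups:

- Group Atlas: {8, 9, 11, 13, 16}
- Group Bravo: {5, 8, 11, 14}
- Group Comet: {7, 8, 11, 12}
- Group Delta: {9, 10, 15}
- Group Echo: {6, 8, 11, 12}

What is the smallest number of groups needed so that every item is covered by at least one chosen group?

5

Atlas and Bravo and Comet and Delta and Echo together: Atlas ∪ Bravo ∪ Comet ∪ Delta ∪ Echo = {5, 6, 7, 8, 9, 10, 11, 12, 13, 14, 15, 16} — every item is covered.
Only Atlas contains 13, so Atlas is forced; the remaining 7 items need at least 4 more groups (each remaining group adds at most 2) — so at least 5 groups are needed, and 5 is optimal.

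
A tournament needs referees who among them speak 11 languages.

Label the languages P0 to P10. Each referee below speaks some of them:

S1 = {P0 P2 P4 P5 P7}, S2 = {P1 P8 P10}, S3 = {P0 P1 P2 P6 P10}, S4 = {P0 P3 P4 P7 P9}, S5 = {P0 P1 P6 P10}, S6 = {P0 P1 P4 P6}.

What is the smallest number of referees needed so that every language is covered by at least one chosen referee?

Take {S1, S2, S3, S4}. Their union is {P0, P1, P2, P3, P4, P5, P6, P7, P8, P9, P10}, which is all 11 languages.
No 3 of the 6 referees cover everything (all 20 combinations miss at least one language), so 4 is optimal.

4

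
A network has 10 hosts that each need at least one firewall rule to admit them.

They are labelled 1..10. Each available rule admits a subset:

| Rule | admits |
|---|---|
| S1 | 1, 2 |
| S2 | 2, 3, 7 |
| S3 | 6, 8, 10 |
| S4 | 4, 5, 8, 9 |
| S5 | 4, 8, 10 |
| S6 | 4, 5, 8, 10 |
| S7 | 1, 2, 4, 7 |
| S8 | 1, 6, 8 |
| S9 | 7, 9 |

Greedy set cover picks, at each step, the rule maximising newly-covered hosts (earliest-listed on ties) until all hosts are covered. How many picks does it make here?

4

Greedy: pick S4 (covers 4 new) → pick S2 (covers 3 new) → pick S3 (covers 2 new) → pick S1 (covers 1 new). Total picks: 4.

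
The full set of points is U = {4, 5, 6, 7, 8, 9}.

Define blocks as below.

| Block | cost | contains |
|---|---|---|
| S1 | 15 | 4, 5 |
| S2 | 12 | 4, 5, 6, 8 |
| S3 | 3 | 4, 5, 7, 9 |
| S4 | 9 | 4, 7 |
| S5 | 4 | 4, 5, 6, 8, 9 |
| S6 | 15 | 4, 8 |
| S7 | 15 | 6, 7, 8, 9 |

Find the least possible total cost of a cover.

7

S3, S5 together cover every point (S3 ∪ S5 = {4, 5, 6, 7, 8, 9}); total cost 3 + 4 = 7.
No covering selection has total cost below 7.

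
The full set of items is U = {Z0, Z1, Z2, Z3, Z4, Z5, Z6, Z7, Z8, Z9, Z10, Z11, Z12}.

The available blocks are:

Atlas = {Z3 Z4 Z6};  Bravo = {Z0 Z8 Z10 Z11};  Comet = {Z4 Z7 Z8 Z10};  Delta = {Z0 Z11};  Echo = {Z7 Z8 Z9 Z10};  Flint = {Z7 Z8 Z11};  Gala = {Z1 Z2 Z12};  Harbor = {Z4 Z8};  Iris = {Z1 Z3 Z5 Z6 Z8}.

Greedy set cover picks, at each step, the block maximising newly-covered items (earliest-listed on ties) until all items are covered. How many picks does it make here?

5

Greedy: pick Iris (covers 5 new) → pick Bravo (covers 3 new) → pick Comet (covers 2 new) → pick Gala (covers 2 new) → pick Echo (covers 1 new). Total picks: 5.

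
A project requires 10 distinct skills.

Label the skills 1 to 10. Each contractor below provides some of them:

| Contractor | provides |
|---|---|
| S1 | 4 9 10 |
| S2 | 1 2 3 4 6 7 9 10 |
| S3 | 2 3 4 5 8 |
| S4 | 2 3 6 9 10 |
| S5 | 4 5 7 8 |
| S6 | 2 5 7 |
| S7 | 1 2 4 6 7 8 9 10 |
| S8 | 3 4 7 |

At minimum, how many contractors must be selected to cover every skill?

S3 and S7 together: S3 ∪ S7 = {1, 2, 3, 4, 5, 6, 7, 8, 9, 10} — every skill is covered.
No single contractor has all 10 skills (the largest, S2, has 8), so 2 is optimal.

2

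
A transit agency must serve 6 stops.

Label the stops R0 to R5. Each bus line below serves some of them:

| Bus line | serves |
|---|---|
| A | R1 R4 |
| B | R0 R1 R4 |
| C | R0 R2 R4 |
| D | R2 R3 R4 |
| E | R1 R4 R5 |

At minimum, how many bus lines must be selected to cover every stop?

3

Take {C, D, E}. Their union is {R0, R1, R2, R3, R4, R5}, which is all 6 stops.
Only D contains R3, so D is forced; the remaining 3 stops need at least 2 more bus lines (each remaining bus line adds at most 2) — so at least 3 bus lines are needed, and 3 is optimal.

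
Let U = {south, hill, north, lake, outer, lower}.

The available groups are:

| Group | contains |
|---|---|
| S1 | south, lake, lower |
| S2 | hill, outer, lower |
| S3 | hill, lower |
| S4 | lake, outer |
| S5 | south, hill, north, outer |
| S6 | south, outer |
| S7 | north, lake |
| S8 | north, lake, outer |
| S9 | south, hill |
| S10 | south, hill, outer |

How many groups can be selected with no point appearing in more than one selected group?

3

S3, S6, S7 are pairwise disjoint (S3={hill,lower}; S6={south,outer}; S7={north,lake}).
Every remaining group overlaps one of these, and no 4 of the listed groups are pairwise disjoint, so 3 is the maximum.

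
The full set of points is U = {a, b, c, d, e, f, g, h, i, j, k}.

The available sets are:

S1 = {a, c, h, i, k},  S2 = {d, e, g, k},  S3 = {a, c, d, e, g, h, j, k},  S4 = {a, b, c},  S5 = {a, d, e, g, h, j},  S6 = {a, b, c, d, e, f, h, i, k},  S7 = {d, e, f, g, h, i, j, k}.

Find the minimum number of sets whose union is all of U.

S6 and S7 cover everything between them: the union {a, b, c, d, e, f, g, h, i, j, k} is all of U.
No single set has all 11 points (the largest, S6, has 9), so 2 is optimal.

2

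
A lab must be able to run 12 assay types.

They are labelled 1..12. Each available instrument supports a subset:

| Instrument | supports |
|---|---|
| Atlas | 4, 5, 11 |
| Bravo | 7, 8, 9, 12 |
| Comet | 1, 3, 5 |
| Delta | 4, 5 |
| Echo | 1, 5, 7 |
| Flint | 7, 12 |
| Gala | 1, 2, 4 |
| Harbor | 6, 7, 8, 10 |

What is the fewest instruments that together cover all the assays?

Atlas and Bravo and Comet and Gala and Harbor together: Atlas ∪ Bravo ∪ Comet ∪ Gala ∪ Harbor = {1, 2, 3, 4, 5, 6, 7, 8, 9, 10, 11, 12} — every assay is covered.
No 4 of the 8 instruments cover everything (all 70 combinations miss at least one assay), so 5 is optimal.

5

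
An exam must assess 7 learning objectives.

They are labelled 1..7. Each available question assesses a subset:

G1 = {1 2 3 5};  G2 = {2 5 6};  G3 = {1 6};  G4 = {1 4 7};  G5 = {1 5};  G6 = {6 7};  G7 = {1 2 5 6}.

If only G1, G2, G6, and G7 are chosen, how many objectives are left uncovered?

Union of G1, G2, G6, G7 = {1, 2, 3, 5, 6, 7}.
Not covered: 4 — 1 objective.

1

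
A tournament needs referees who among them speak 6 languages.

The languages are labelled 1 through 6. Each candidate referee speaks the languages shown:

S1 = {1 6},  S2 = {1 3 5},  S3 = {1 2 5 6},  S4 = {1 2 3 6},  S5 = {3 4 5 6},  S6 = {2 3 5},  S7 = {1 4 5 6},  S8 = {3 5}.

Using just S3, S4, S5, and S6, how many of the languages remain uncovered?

Union of S3, S4, S5, S6 = {1, 2, 3, 4, 5, 6} — that's every language, so 0 are uncovered.

0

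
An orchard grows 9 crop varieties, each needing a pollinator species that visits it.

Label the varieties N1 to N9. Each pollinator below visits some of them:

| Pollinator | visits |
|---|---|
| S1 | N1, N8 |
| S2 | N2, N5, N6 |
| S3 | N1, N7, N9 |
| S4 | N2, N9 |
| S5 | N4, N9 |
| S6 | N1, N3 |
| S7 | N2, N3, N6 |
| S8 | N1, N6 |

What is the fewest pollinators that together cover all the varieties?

5

Take {S1, S2, S3, S5, S7}. Their union is {N1, N2, N3, N4, N5, N6, N7, N8, N9}, which is all 9 varieties.
No 4 of the 8 pollinators cover everything (all 70 combinations miss at least one variety), so 5 is optimal.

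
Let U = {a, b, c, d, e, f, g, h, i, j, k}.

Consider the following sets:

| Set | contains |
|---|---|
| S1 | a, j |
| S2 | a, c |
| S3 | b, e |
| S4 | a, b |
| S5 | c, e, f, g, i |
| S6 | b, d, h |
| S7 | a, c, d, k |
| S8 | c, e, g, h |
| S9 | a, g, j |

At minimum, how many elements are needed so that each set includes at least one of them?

Take T = {a, b, e}. Each listed set contains at least one of these, so T is a hitting set of size 3.
The sets S1, S5, S6 are pairwise disjoint, so any hitting set needs a separate element for each — at least 3. Hence 3 is optimal.

3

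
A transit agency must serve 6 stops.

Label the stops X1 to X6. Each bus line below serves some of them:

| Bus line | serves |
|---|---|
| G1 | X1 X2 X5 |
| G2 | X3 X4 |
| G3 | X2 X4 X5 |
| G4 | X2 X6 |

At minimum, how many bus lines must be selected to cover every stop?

3

G1 and G2 and G4 together: G1 ∪ G2 ∪ G4 = {X1, X2, X3, X4, X5, X6} — every stop is covered.
Only G1 contains X1, so G1 is forced; the remaining 3 stops need at least 2 more bus lines (each remaining bus line adds at most 2) — so at least 3 bus lines are needed, and 3 is optimal.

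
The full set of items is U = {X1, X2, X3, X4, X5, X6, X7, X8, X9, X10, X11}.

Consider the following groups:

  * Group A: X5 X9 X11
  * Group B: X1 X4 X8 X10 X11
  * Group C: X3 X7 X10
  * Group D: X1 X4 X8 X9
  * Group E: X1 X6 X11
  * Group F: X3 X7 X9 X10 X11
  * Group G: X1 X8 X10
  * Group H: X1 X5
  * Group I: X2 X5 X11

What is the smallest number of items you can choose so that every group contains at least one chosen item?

3

T = {X1, X5, X10} meets every group (each contains at least one member of T), and |T| = 3.
The groups C, D, I are pairwise disjoint, so any hitting set needs a separate item for each — at least 3. Hence 3 is optimal.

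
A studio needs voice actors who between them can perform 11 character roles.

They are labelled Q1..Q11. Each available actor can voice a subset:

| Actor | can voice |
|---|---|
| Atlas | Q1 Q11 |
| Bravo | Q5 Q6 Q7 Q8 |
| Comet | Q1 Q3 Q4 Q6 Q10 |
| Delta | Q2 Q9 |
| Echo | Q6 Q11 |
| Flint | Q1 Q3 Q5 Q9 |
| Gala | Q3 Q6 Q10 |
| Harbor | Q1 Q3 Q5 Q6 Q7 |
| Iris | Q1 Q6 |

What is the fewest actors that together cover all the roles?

4

Bravo and Comet and Delta and Echo together: Bravo ∪ Comet ∪ Delta ∪ Echo = {Q1, Q2, Q3, Q4, Q5, Q6, Q7, Q8, Q9, Q10, Q11} — every role is covered.
No 3 of the 9 actors cover everything (all 84 combinations miss at least one role), so 4 is optimal.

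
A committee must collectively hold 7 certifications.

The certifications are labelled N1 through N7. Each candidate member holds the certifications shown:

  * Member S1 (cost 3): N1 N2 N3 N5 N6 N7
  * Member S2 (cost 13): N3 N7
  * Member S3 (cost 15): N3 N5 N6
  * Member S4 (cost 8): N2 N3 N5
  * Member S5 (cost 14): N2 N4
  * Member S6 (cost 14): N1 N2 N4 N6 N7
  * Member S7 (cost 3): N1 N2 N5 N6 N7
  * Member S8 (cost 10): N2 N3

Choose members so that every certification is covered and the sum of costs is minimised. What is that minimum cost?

S1, S6 together cover every certification (S1 ∪ S6 = {N1, N2, N3, N4, N5, N6, N7}); total cost 3 + 14 = 17.
No covering selection has total cost below 17.

17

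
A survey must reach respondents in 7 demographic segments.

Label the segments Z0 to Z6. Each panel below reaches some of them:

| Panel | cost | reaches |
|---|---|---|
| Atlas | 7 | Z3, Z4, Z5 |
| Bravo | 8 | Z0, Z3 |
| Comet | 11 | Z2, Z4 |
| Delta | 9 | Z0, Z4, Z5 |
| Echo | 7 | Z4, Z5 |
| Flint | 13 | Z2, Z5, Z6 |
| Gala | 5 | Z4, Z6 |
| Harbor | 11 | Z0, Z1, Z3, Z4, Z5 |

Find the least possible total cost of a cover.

Flint, Harbor together cover every segment (Flint ∪ Harbor = {Z0, Z1, Z2, Z3, Z4, Z5, Z6}); total cost 13 + 11 = 24.
The greedy pick Harbor, Gala, Comet costs 27; no covering selection beats 24.

24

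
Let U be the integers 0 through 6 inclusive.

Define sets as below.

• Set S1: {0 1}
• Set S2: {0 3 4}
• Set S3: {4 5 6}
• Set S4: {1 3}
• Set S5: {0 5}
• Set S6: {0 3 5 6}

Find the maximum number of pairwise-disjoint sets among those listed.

S3, S4 are pairwise disjoint (S3={4,5,6}; S4={1,3}).
Every remaining set overlaps one of these, and no 3 of the listed sets are pairwise disjoint, so 2 is the maximum.

2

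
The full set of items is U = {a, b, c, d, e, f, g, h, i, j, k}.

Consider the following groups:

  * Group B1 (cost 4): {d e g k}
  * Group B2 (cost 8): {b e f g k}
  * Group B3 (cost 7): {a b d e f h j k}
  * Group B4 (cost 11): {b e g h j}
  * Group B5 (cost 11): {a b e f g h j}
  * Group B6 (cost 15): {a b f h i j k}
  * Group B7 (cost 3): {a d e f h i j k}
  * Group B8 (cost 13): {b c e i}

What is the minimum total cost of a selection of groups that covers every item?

20

B1, B7, B8 together cover every item (B1 ∪ B7 ∪ B8 = {a, b, c, d, e, f, g, h, i, j, k}); total cost 4 + 3 + 13 = 20.
No covering selection has total cost below 20.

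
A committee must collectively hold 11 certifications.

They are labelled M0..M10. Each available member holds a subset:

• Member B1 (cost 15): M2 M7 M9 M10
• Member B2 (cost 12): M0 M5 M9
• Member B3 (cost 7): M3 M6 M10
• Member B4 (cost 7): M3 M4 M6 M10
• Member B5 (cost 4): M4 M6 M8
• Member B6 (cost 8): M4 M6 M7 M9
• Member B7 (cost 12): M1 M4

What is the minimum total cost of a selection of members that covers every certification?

B1, B2, B4, B5, B7 together cover every certification (B1 ∪ B2 ∪ B4 ∪ B5 ∪ B7 = {M0, M1, M2, M3, M4, M5, M6, M7, M8, M9, M10}); total cost 15 + 12 + 7 + 4 + 12 = 50.
No covering selection has total cost below 50.

50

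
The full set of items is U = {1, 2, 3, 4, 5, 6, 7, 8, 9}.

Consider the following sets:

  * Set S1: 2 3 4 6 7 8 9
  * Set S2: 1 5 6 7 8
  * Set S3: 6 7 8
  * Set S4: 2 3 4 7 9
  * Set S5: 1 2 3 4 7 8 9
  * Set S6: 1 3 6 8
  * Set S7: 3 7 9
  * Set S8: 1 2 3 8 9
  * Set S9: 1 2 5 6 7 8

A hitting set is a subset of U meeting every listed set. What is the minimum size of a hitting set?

2

Take H = {7, 8}. Each listed set contains at least one of these, so H is a hitting set of size 2.
No single item lies in every set, so at least 2 are needed and 2 is optimal.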